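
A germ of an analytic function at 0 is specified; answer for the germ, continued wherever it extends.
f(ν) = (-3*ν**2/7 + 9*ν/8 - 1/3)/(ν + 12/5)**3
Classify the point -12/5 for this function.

The point is a pole of order 3.

The denominator factor ν + 12/5 vanishes at -12/5 and appears to the power 3; the numerator there equals -5777/1050, nonzero, and no other factor vanishes.
Hence a pole whose order is the multiplicity, 3.


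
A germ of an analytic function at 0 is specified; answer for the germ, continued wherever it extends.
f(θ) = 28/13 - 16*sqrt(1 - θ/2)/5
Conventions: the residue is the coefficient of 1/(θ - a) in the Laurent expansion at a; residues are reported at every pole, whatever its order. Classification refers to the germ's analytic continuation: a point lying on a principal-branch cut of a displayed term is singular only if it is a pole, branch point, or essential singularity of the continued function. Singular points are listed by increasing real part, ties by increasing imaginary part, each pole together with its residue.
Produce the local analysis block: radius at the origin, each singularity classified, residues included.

Radius of convergence at 0: 2.
At 2: an algebraic (square-root) branch point.

Branch term (-16/5)*sqrt(1 - θ/(2)): its argument vanishes at θ = 2, a square-root branch point, modulus 2.
The radius of convergence is the smallest modulus among the singular points: 2.


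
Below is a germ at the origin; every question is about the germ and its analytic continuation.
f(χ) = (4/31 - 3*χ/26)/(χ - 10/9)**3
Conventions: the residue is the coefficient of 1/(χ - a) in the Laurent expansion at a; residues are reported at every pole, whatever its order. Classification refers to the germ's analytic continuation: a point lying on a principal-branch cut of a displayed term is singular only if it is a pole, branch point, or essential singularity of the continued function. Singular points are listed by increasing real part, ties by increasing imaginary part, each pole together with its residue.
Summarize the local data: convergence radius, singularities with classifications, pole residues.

Denominator factor (χ - 10/9)^3: pole of order 3 at 10/9, modulus 10/9.
The radius of convergence is the smallest modulus among the singular points: 10/9.
At the order-3 pole 10/9 set g(χ) = (χ - (10/9))^3*f(χ) = 4/31 - 3*χ/26.
Order-3 pole: residue = g''(a)/2; g''(10/9) = 0, so the residue is 0.

Radius of convergence at 0: 10/9.
At 10/9: a pole of order 3; residue 0.


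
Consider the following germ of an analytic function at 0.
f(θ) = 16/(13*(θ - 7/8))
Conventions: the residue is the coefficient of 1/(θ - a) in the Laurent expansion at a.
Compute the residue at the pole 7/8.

At the order-1 pole 7/8 set g(θ) = (θ - (7/8))*f(θ) = 16/13.
Simple pole: residue = g(a) at a = 7/8, which is 16/13.

The residue is 16/13.


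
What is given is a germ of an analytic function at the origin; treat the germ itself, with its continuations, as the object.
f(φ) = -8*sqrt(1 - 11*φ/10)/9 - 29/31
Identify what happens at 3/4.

The point is a regular point.

There is no denominator, hence no pole anywhere.
Branch term sqrt(1 - φ/(10/11)): argument at 3/4 is 7/40, nonzero, so 3/4 is not its branch point (a point on a principal cut is still regular for the continued germ).
So the germ continues analytically to 3/4.


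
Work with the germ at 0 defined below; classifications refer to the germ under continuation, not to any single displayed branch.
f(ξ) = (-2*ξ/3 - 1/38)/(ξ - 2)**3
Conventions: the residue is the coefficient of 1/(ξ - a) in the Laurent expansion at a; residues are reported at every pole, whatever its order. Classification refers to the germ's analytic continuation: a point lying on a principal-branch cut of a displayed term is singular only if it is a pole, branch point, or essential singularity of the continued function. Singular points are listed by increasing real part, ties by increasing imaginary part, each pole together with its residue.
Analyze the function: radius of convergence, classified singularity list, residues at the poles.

Denominator factor (ξ - 2)^3: pole of order 3 at 2, modulus 2.
The radius of convergence is the smallest modulus among the singular points: 2.
At the order-3 pole 2 set g(ξ) = (ξ - (2))^3*f(ξ) = -2*ξ/3 - 1/38.
Order-3 pole: residue = g''(a)/2; g''(2) = 0, so the residue is 0.

Radius of convergence at 0: 2.
At 2: a pole of order 3; residue 0.


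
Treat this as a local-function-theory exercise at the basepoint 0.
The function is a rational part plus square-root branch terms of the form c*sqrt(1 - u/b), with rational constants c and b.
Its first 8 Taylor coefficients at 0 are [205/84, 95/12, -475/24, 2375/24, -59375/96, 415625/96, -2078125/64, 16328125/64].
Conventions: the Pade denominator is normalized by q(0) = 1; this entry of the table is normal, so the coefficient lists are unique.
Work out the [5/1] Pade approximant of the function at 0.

Taylor coefficients needed (read off): a_0 = 205/84, a_1 = 95/12, a_2 = -475/24, a_3 = 2375/24, a_4 = -59375/96, a_5 = 415625/96, a_6 = -2078125/64.
Write the denominator as Q(u) = 1 + q1*u. Requiring Q*f - P = O(u^7) with deg P <= 5 kills the coefficients of u^6..u^6 in Q*f:
  u^6: a_6 + q1*a_5 = 0, i.e. -2078125/64 + (415625/96)*q1 = 0.
Solving this linear system: q1 = 15/2.
The numerator is Q*f truncated at degree 5: P0 = a_0 = 205/84; P1 = a_1 + q1*a_0 = 4405/168; P2 = a_2 + q1*a_1 = 475/12; P3 = a_3 + q1*a_2 = -2375/48; P4 = a_4 + q1*a_3 = 11875/96; P5 = a_5 + q1*a_4 = -59375/192.

The Pade approximant has numerator coefficients [205/84, 4405/168, 475/12, -2375/48, 11875/96, -59375/192]; denominator coefficients [1, 15/2].


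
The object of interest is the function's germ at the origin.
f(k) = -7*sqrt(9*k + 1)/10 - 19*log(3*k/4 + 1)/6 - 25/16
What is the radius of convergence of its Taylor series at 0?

Branch term (-19/6)*log(1 - k/(-4/3)): its argument vanishes at k = -4/3, a logarithmic branch point, modulus 4/3.
Branch term (-7/10)*sqrt(1 - k/(-1/9)): its argument vanishes at k = -1/9, a square-root branch point, modulus 1/9.
The radius of convergence is the smallest modulus among the singular points: 1/9.

The radius of convergence is 1/9.


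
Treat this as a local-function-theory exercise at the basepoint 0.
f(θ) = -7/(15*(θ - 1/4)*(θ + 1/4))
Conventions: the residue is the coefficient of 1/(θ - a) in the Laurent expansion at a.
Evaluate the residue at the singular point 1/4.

The residue is -14/15.

At the order-1 pole 1/4 set g(θ) = (θ - (1/4))*f(θ) = -7/(15*(θ + 1/4)).
Simple pole: residue = g(a) at a = 1/4, which is -14/15.


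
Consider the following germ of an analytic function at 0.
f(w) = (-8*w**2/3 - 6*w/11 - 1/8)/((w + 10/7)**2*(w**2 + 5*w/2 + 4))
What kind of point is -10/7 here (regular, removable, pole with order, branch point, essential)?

The point is a pole of order 2.

The denominator factor w + 10/7 vanishes at -10/7 and appears to the power 2; the numerator there equals -61937/12936, nonzero, and no other factor vanishes.
Hence a pole whose order is the multiplicity, 2.


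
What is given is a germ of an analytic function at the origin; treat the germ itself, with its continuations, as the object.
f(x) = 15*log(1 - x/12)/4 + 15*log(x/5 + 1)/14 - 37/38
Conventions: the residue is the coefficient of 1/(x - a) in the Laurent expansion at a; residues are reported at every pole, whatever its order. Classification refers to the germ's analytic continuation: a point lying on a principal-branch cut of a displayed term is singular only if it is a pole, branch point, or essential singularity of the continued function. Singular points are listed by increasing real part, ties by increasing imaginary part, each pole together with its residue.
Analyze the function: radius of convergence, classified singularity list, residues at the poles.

Branch term (15/14)*log(1 - x/(-5)): its argument vanishes at x = -5, a logarithmic branch point, modulus 5.
Branch term (15/4)*log(1 - x/(12)): its argument vanishes at x = 12, a logarithmic branch point, modulus 12.
The radius of convergence is the smallest modulus among the singular points: 5.
List the singular points by increasing real part (a conjugate pair: the negative imaginary part first).

Radius of convergence at 0: 5.
At -5: a logarithmic branch point.
At 12: a logarithmic branch point.


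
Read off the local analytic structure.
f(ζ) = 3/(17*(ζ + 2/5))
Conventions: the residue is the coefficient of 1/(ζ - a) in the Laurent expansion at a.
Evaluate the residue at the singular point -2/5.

The residue is 3/17.

At the order-1 pole -2/5 set g(ζ) = (ζ - (-2/5))*f(ζ) = 3/17.
Simple pole: residue = g(a) at a = -2/5, which is 3/17.


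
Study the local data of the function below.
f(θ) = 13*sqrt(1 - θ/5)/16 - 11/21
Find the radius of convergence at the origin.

The radius of convergence is 5.

Branch term (13/16)*sqrt(1 - θ/(5)): its argument vanishes at θ = 5, a square-root branch point, modulus 5.
The radius of convergence is the smallest modulus among the singular points: 5.


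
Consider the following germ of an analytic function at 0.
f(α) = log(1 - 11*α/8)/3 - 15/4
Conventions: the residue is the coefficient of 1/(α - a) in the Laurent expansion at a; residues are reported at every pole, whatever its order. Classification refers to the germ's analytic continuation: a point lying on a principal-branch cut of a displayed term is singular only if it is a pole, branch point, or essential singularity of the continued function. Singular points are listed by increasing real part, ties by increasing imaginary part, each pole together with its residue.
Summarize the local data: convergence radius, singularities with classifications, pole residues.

Branch term (1/3)*log(1 - α/(8/11)): its argument vanishes at α = 8/11, a logarithmic branch point, modulus 8/11.
The radius of convergence is the smallest modulus among the singular points: 8/11.

Radius of convergence at 0: 8/11.
At 8/11: a logarithmic branch point.


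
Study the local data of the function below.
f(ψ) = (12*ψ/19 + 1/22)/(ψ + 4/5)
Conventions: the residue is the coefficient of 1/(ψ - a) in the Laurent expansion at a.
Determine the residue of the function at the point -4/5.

At the order-1 pole -4/5 set g(ψ) = (ψ - (-4/5))*f(ψ) = 12*ψ/19 + 1/22.
Simple pole: residue = g(a) at a = -4/5, which is -961/2090.

The residue is -961/2090.


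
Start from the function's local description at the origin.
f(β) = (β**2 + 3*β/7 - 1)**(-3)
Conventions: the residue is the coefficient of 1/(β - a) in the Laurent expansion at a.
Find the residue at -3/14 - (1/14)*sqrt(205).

The factor β**2 + 3*β/7 - 1 splits as (β - a)(β - a') with a = -3/14 - (1/14)*sqrt(205), a' = -3/14 + (1/14)*sqrt(205). At the order-3 pole a set g(β) = (β - a)^3*f(β) = [1] / (β - a')^3.
Order-3 pole: residue = g''(a)/2; g''(-3/14 - (1/14)*sqrt(205)) = -(201684/8615125)*sqrt(205), so the residue is -(100842/8615125)*sqrt(205).

The residue is -(100842/8615125)*sqrt(205).


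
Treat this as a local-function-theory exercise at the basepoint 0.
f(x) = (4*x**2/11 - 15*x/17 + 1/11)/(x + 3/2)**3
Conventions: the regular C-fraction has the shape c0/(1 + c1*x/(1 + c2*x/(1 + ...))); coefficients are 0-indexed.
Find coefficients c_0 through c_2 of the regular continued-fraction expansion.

The regular C-fraction coefficients are [8/297, 199/17, -96193/10149].

Taylor coefficients (expand at 0): a_0 = 8/297, a_1 = -1592/5049, a_2 = 10640/15147.
c0 = a_0 = 8/297. Peel one level at a time: if S = 1 + c*x/S' with S'(0) = 1, then c is the x-coefficient of S and S' = c*x/(S - 1).
S_1 = c0/f = 1 + (199/17)*x + (96193/867)*x^2 + ...; c1 = 199/17.
S_2 = c1*x/(S_1 - 1) = 1 + (-96193/10149)*x + ...; c2 = -96193/10149.


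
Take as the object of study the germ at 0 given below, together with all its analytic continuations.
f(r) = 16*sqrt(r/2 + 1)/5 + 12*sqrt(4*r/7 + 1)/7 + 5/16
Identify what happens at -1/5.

The point is a regular point.

There is no denominator, hence no pole anywhere.
Branch term sqrt(1 - r/(-2)): argument at -1/5 is 9/10, nonzero, so -1/5 is not its branch point (a point on a principal cut is still regular for the continued germ).
Branch term sqrt(1 - r/(-7/4)): argument at -1/5 is 31/35, nonzero, so -1/5 is not its branch point (a point on a principal cut is still regular for the continued germ).
So the germ continues analytically to -1/5.


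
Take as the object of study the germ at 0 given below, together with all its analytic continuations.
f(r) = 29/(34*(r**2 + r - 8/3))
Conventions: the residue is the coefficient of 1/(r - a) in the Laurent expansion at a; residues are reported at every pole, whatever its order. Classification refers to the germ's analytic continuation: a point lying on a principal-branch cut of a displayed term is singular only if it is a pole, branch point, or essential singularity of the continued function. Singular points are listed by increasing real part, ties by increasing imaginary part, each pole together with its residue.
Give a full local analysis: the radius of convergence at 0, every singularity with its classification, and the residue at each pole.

Radius of convergence at 0: -1/2 + (1/6)*sqrt(105).
At -1/2 - (1/6)*sqrt(105): a pole of order 1; residue -(29/1190)*sqrt(105).
At -1/2 + (1/6)*sqrt(105): a pole of order 1; residue (29/1190)*sqrt(105).

Denominator factor (r**2 + r - 8/3): discriminant 35/3, real irrational roots -1/2 + (1/6)*sqrt(105) and -1/2 - (1/6)*sqrt(105); poles of order 1, moduli -1/2 + (1/6)*sqrt(105) and 1/2 + (1/6)*sqrt(105).
The radius of convergence is the smallest modulus among the singular points: -1/2 + (1/6)*sqrt(105).
The factor r**2 + r - 8/3 splits as (r - a)(r - a') with a = -1/2 - (1/6)*sqrt(105), a' = -1/2 + (1/6)*sqrt(105). At the order-1 pole a set g(r) = (r - a)*f(r) = [29/34] / (r - a').
Simple pole: residue = g(a) at a = -1/2 - (1/6)*sqrt(105), which is -(29/1190)*sqrt(105).
The factor r**2 + r - 8/3 splits as (r - a)(r - a') with a = -1/2 + (1/6)*sqrt(105), a' = -1/2 - (1/6)*sqrt(105). At the order-1 pole a set g(r) = (r - a)*f(r) = [29/34] / (r - a').
Simple pole: residue = g(a) at a = -1/2 + (1/6)*sqrt(105), which is (29/1190)*sqrt(105).
List the singular points by increasing real part (a conjugate pair: the negative imaginary part first).


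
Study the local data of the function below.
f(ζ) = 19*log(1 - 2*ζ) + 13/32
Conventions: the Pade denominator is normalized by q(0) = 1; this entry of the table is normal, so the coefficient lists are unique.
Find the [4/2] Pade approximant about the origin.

Taylor coefficients needed (expand at 0): a_0 = 13/32, a_1 = -38, a_2 = -38, a_3 = -152/3, a_4 = -76, a_5 = -608/5, a_6 = -608/3.
Write the denominator as Q(ζ) = 1 + q1*ζ + q2*ζ^2. Requiring Q*f - P = O(ζ^7) with deg P <= 4 kills the coefficients of ζ^5..ζ^6 in Q*f:
  ζ^5: a_5 + q1*a_4 + q2*a_3 = 0, i.e. -608/5 + (-76)*q1 + (-152/3)*q2 = 0.
  ζ^6: a_6 + q1*a_5 + q2*a_4 = 0, i.e. -608/3 + (-608/5)*q1 + (-76)*q2 = 0.
Solving this linear system: q1 = -8/3, q2 = 8/5.
The numerator is Q*f truncated at degree 4: P0 = a_0 = 13/32; P1 = a_1 + q1*a_0 = -469/12; P2 = a_2 + q1*a_1 + q2*a_0 = 3839/60; P3 = a_3 + q1*a_2 + q2*a_1 = -152/15; P4 = a_4 + q1*a_3 + q2*a_2 = -76/45.

The Pade approximant has numerator coefficients [13/32, -469/12, 3839/60, -152/15, -76/45]; denominator coefficients [1, -8/3, 8/5].


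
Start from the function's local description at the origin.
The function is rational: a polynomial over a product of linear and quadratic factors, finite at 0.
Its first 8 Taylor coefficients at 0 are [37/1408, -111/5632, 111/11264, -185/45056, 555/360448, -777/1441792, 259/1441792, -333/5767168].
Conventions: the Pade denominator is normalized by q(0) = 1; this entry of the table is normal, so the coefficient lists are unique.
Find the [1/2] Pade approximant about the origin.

Taylor coefficients needed (read off): a_0 = 37/1408, a_1 = -111/5632, a_2 = 111/11264, a_3 = -185/45056.
Write the denominator as Q(β) = 1 + q1*β + q2*β^2. Requiring Q*f - P = O(β^4) with deg P <= 1 kills the coefficients of β^2..β^3 in Q*f:
  β^2: a_2 + q1*a_1 + q2*a_0 = 0, i.e. 111/11264 + (-111/5632)*q1 + (37/1408)*q2 = 0.
  β^3: a_3 + q1*a_2 + q2*a_1 = 0, i.e. -185/45056 + (111/11264)*q1 + (-111/5632)*q2 = 0.
Solving this linear system: q1 = 2/3, q2 = 1/8.
The numerator is Q*f truncated at degree 1: P0 = a_0 = 37/1408; P1 = a_1 + q1*a_0 = -37/16896.

The Pade approximant has numerator coefficients [37/1408, -37/16896]; denominator coefficients [1, 2/3, 1/8].


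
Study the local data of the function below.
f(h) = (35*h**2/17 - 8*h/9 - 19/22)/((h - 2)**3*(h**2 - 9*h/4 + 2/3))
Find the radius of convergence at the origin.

The radius of convergence is 9/8 - (1/24)*sqrt(345).

Denominator factor (h**2 - 9*h/4 + 2/3): discriminant 115/48, real irrational roots 9/8 + (1/24)*sqrt(345) and 9/8 - (1/24)*sqrt(345); poles of order 1, moduli 9/8 + (1/24)*sqrt(345) and 9/8 - (1/24)*sqrt(345).
Denominator factor (h - 2)^3: pole of order 3 at 2, modulus 2.
The radius of convergence is the smallest modulus among the singular points: 9/8 - (1/24)*sqrt(345).


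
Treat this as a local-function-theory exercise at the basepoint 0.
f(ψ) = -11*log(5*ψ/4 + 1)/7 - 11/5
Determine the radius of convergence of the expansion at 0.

The radius of convergence is 4/5.

Branch term (-11/7)*log(1 - ψ/(-4/5)): its argument vanishes at ψ = -4/5, a logarithmic branch point, modulus 4/5.
The radius of convergence is the smallest modulus among the singular points: 4/5.


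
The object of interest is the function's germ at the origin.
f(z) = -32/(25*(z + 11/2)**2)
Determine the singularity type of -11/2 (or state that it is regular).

The denominator factor z + 11/2 vanishes at -11/2 and appears to the power 2; the numerator there equals -32/25, nonzero, and no other factor vanishes.
Hence a pole whose order is the multiplicity, 2.

The point is a pole of order 2.


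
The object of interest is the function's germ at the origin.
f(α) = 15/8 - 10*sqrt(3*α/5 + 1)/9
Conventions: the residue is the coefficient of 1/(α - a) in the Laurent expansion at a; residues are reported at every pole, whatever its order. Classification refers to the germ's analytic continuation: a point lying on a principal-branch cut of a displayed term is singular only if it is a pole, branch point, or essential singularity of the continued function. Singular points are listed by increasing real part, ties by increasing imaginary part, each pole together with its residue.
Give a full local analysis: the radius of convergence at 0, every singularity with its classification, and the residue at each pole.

Branch term (-10/9)*sqrt(1 - α/(-5/3)): its argument vanishes at α = -5/3, a square-root branch point, modulus 5/3.
The radius of convergence is the smallest modulus among the singular points: 5/3.

Radius of convergence at 0: 5/3.
At -5/3: an algebraic (square-root) branch point.


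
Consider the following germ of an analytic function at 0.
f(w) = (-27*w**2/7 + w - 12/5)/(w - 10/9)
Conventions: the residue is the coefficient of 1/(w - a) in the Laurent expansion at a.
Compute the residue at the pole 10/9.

At the order-1 pole 10/9 set g(w) = (w - (10/9))*f(w) = -27*w**2/7 + w - 12/5.
Simple pole: residue = g(a) at a = 10/9, which is -1906/315.

The residue is -1906/315.


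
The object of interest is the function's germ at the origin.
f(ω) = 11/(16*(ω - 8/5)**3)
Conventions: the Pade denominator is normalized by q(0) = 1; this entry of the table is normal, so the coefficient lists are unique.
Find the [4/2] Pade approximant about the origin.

Taylor coefficients needed (expand at 0): a_0 = -1375/8192, a_1 = -20625/65536, a_2 = -103125/262144, a_3 = -859375/2097152, a_4 = -12890625/33554432, a_5 = -90234375/268435456, a_6 = -150390625/536870912.
Write the denominator as Q(ω) = 1 + q1*ω + q2*ω^2. Requiring Q*f - P = O(ω^7) with deg P <= 4 kills the coefficients of ω^5..ω^6 in Q*f:
  ω^5: a_5 + q1*a_4 + q2*a_3 = 0, i.e. -90234375/268435456 + (-12890625/33554432)*q1 + (-859375/2097152)*q2 = 0.
  ω^6: a_6 + q1*a_5 + q2*a_4 = 0, i.e. -150390625/536870912 + (-90234375/268435456)*q1 + (-12890625/33554432)*q2 = 0.
Solving this linear system: q1 = -35/24, q2 = 35/64.
The numerator is Q*f truncated at degree 4: P0 = a_0 = -1375/8192; P1 = a_1 + q1*a_0 = -6875/98304; P2 = a_2 + q1*a_1 + q2*a_0 = -6875/262144; P3 = a_3 + q1*a_2 + q2*a_1 = -34375/4194304; P4 = a_4 + q1*a_3 + q2*a_2 = -171875/100663296.

The Pade approximant has numerator coefficients [-1375/8192, -6875/98304, -6875/262144, -34375/4194304, -171875/100663296]; denominator coefficients [1, -35/24, 35/64].


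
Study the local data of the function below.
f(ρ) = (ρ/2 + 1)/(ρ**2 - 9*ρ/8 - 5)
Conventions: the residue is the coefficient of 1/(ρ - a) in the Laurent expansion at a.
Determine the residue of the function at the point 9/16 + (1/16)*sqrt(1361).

The factor ρ**2 - 9*ρ/8 - 5 splits as (ρ - a)(ρ - a') with a = 9/16 + (1/16)*sqrt(1361), a' = 9/16 - (1/16)*sqrt(1361). At the order-1 pole a set g(ρ) = (ρ - a)*f(ρ) = [ρ/2 + 1] / (ρ - a').
Simple pole: residue = g(a) at a = 9/16 + (1/16)*sqrt(1361), which is 1/4 + (41/5444)*sqrt(1361).

The residue is 1/4 + (41/5444)*sqrt(1361).


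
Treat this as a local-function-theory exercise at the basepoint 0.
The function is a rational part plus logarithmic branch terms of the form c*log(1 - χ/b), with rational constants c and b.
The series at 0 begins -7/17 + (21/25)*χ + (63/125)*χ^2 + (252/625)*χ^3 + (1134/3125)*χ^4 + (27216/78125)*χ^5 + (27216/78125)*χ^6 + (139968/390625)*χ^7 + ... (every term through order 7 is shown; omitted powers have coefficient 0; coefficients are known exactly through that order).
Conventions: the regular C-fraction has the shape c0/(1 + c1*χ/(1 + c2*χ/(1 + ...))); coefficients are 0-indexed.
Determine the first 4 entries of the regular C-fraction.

Taylor coefficients (read off): a_0 = -7/17, a_1 = 21/25, a_2 = 63/125, a_3 = 252/625.
c0 = a_0 = -7/17. Peel one level at a time: if S = 1 + c*χ/S' with S'(0) = 1, then c is the χ-coefficient of S and S' = c*χ/(S - 1).
S_1 = c0/f = 1 + (51/25)*χ + (3366/625)*χ^2 + ...; c1 = 51/25.
S_2 = c1*χ/(S_1 - 1) = 1 + (-66/25)*χ + (-3/25)*χ^2 + ...; c2 = -66/25.
S_3 = c2*χ/(S_2 - 1) = 1 + (-1/22)*χ + ...; c3 = -1/22.

The regular C-fraction coefficients are [-7/17, 51/25, -66/25, -1/22].


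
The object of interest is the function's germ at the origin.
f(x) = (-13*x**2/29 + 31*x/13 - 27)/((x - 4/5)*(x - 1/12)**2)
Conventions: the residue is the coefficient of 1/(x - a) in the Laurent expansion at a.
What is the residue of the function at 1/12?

The residue is 34132175/697073.

At the order-2 pole 1/12 set g(x) = (x - (1/12))^2*f(x) = (-13*x**2/29 + 31*x/13 - 27)/(x - 4/5).
Order-2 pole: residue = g'(a); g'(1/12) = 34132175/697073, so the residue is 34132175/697073.


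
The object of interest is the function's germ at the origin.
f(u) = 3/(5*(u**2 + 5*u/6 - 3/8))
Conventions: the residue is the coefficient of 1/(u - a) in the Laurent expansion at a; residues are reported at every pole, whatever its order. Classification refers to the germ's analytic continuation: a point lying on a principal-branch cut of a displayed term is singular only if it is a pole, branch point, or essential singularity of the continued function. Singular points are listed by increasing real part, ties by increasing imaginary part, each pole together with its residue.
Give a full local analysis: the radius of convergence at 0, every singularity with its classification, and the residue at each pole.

Denominator factor (u**2 + 5*u/6 - 3/8): discriminant 79/36, real irrational roots -5/12 + (1/12)*sqrt(79) and -5/12 - (1/12)*sqrt(79); poles of order 1, moduli -5/12 + (1/12)*sqrt(79) and 5/12 + (1/12)*sqrt(79).
The radius of convergence is the smallest modulus among the singular points: -5/12 + (1/12)*sqrt(79).
The factor u**2 + 5*u/6 - 3/8 splits as (u - a)(u - a') with a = -5/12 - (1/12)*sqrt(79), a' = -5/12 + (1/12)*sqrt(79). At the order-1 pole a set g(u) = (u - a)*f(u) = [3/5] / (u - a').
Simple pole: residue = g(a) at a = -5/12 - (1/12)*sqrt(79), which is -(18/395)*sqrt(79).
The factor u**2 + 5*u/6 - 3/8 splits as (u - a)(u - a') with a = -5/12 + (1/12)*sqrt(79), a' = -5/12 - (1/12)*sqrt(79). At the order-1 pole a set g(u) = (u - a)*f(u) = [3/5] / (u - a').
Simple pole: residue = g(a) at a = -5/12 + (1/12)*sqrt(79), which is (18/395)*sqrt(79).
List the singular points by increasing real part (a conjugate pair: the negative imaginary part first).

Radius of convergence at 0: -5/12 + (1/12)*sqrt(79).
At -5/12 - (1/12)*sqrt(79): a pole of order 1; residue -(18/395)*sqrt(79).
At -5/12 + (1/12)*sqrt(79): a pole of order 1; residue (18/395)*sqrt(79).


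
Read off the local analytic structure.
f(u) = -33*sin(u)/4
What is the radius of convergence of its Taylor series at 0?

The factor -sin(u) is entire and contributes no finite singular point.
The polynomial part has no poles.
No finite singular points: the Taylor series at 0 converges everywhere.

The radius of convergence is infinite.


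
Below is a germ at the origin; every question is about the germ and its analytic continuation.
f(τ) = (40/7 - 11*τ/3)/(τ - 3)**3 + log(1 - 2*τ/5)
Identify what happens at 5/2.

The term (1)*log(1 - τ/(5/2)) has argument 1 - 5/2/(5/2) = 0 at 5/2: a logarithmic (infinitely-sheeted) branch point; the remaining terms are analytic or single-valued there.

The point is a logarithmic branch point.


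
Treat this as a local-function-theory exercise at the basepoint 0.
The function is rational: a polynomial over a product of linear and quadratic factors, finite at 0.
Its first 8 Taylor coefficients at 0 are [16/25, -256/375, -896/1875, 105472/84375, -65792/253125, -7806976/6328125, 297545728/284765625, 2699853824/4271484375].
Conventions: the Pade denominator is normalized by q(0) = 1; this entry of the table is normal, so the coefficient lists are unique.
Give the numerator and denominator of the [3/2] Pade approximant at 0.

The Pade approximant has numerator coefficients [16/25, -2154624/7812575, -25056/128075, 1423872/7812575]; denominator coefficients [1, 2980088/4687545, 78688562/70313175].

Taylor coefficients needed (read off): a_0 = 16/25, a_1 = -256/375, a_2 = -896/1875, a_3 = 105472/84375, a_4 = -65792/253125, a_5 = -7806976/6328125.
Write the denominator as Q(γ) = 1 + q1*γ + q2*γ^2. Requiring Q*f - P = O(γ^6) with deg P <= 3 kills the coefficients of γ^4..γ^5 in Q*f:
  γ^4: a_4 + q1*a_3 + q2*a_2 = 0, i.e. -65792/253125 + (105472/84375)*q1 + (-896/1875)*q2 = 0.
  γ^5: a_5 + q1*a_4 + q2*a_3 = 0, i.e. -7806976/6328125 + (-65792/253125)*q1 + (105472/84375)*q2 = 0.
Solving this linear system: q1 = 2980088/4687545, q2 = 78688562/70313175.
The numerator is Q*f truncated at degree 3: P0 = a_0 = 16/25; P1 = a_1 + q1*a_0 = -2154624/7812575; P2 = a_2 + q1*a_1 + q2*a_0 = -25056/128075; P3 = a_3 + q1*a_2 + q2*a_1 = 1423872/7812575.


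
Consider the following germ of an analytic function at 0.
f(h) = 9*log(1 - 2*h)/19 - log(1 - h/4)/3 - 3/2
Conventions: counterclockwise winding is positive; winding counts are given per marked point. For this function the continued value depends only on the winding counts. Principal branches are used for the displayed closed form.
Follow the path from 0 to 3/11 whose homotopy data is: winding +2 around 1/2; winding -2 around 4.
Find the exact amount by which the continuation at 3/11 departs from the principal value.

Continued minus principal equals (184/57)*pi*i.

The rational part is single-valued and drops out of the difference; each branch term changes only by its own monodromy.
(-1/3)*log(1 - h/(4)): each positive loop around 4 adds 2*pi*i to the log, so winding -2 contributes (-1/3)*(-2)*2*pi*i = (4/3)*pi*i.
(9/19)*log(1 - h/(1/2)): each positive loop around 1/2 adds 2*pi*i to the log, so winding +2 contributes (9/19)*(2)*2*pi*i = (36/19)*pi*i.
Summing the contributions at h = 3/11 gives (184/57)*pi*i.


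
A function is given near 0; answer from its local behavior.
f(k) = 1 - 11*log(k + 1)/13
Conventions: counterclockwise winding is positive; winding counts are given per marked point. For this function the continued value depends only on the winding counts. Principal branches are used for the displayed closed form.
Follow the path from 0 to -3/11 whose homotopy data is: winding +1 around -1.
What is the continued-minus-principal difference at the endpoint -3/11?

The rational part is single-valued and drops out of the difference; each branch term changes only by its own monodromy.
(-11/13)*log(1 - k/(-1)): each positive loop around -1 adds 2*pi*i to the log, so winding +1 contributes (-11/13)*(1)*2*pi*i = -(22/13)*pi*i.
Summing the contributions at k = -3/11 gives -(22/13)*pi*i.

Continued minus principal equals -(22/13)*pi*i.


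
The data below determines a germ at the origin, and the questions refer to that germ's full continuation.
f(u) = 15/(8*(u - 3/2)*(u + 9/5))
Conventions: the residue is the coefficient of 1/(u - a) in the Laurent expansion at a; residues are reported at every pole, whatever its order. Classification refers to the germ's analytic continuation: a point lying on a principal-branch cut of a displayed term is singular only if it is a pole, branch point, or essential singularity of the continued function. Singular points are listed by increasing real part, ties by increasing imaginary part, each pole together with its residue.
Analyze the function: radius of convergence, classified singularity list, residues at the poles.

Denominator factor (u + 9/5): pole of order 1 at -9/5, modulus 9/5.
Denominator factor (u - 3/2): pole of order 1 at 3/2, modulus 3/2.
The radius of convergence is the smallest modulus among the singular points: 3/2.
At the order-1 pole -9/5 set g(u) = (u - (-9/5))*f(u) = 15/(8*(u - 3/2)).
Simple pole: residue = g(a) at a = -9/5, which is -25/44.
At the order-1 pole 3/2 set g(u) = (u - (3/2))*f(u) = 15/(8*(u + 9/5)).
Simple pole: residue = g(a) at a = 3/2, which is 25/44.
List the singular points by increasing real part (a conjugate pair: the negative imaginary part first).

Radius of convergence at 0: 3/2.
At -9/5: a pole of order 1; residue -25/44.
At 3/2: a pole of order 1; residue 25/44.


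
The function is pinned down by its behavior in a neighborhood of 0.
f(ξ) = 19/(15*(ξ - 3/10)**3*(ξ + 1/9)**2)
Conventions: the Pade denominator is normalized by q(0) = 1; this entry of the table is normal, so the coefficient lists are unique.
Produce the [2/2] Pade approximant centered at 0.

The Pade approximant has numerator coefficients [-3800, -13718000/509361, -538941080000/4584249]; denominator coefficients [1, 4078498/509361, -158945831/4584249].

Taylor coefficients needed (expand at 0): a_0 = -3800, a_1 = 30400, a_2 = -1478200/3, a_3 = 134983600/27, a_4 = -1542097000/27.
Write the denominator as Q(ξ) = 1 + q1*ξ + q2*ξ^2. Requiring Q*f - P = O(ξ^5) with deg P <= 2 kills the coefficients of ξ^3..ξ^4 in Q*f:
  ξ^3: a_3 + q1*a_2 + q2*a_1 = 0, i.e. 134983600/27 + (-1478200/3)*q1 + (30400)*q2 = 0.
  ξ^4: a_4 + q1*a_3 + q2*a_2 = 0, i.e. -1542097000/27 + (134983600/27)*q1 + (-1478200/3)*q2 = 0.
Solving this linear system: q1 = 4078498/509361, q2 = -158945831/4584249.
The numerator is Q*f truncated at degree 2: P0 = a_0 = -3800; P1 = a_1 + q1*a_0 = -13718000/509361; P2 = a_2 + q1*a_1 + q2*a_0 = -538941080000/4584249.


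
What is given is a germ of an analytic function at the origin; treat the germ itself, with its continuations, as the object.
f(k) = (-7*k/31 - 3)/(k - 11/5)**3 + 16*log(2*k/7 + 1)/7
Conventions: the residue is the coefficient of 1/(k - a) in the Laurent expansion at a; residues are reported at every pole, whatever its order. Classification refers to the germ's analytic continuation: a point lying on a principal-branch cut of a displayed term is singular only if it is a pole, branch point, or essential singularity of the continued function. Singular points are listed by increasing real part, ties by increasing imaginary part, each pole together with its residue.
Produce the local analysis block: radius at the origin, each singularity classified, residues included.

Radius of convergence at 0: 11/5.
At -7/2: a logarithmic branch point.
At 11/5: a pole of order 3; residue 0.

Denominator factor (k - 11/5)^3: pole of order 3 at 11/5, modulus 11/5.
Branch term (16/7)*log(1 - k/(-7/2)): its argument vanishes at k = -7/2, a logarithmic branch point, modulus 7/2.
The radius of convergence is the smallest modulus among the singular points: 11/5.
The branch term is analytic at 11/5 and contributes nothing to the residue; only the rational part matters.
At the order-3 pole 11/5 set g(k) = (k - (11/5))^3*(rational part) = -7*k/31 - 3.
Order-3 pole: residue = g''(a)/2; g''(11/5) = 0, so the residue is 0.
List the singular points by increasing real part (a conjugate pair: the negative imaginary part first).


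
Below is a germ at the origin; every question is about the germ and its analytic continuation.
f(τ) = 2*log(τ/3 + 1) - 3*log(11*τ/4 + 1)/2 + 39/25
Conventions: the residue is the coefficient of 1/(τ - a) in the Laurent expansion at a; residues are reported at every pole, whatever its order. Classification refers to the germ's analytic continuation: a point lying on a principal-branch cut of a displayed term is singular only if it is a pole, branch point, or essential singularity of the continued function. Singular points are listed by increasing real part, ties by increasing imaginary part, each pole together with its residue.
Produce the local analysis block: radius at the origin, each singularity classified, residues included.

Radius of convergence at 0: 4/11.
At -3: a logarithmic branch point.
At -4/11: a logarithmic branch point.

Branch term (-3/2)*log(1 - τ/(-4/11)): its argument vanishes at τ = -4/11, a logarithmic branch point, modulus 4/11.
Branch term (2)*log(1 - τ/(-3)): its argument vanishes at τ = -3, a logarithmic branch point, modulus 3.
The radius of convergence is the smallest modulus among the singular points: 4/11.
List the singular points by increasing real part (a conjugate pair: the negative imaginary part first).


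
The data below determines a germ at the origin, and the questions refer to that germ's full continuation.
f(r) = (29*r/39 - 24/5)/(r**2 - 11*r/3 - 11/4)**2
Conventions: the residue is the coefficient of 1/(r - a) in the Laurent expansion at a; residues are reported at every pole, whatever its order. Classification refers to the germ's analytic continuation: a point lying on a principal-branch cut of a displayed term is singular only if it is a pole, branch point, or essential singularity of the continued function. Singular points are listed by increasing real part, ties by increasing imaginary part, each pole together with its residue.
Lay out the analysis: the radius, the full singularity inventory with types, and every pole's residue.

Denominator factor (r**2 - 11*r/3 - 11/4)^2: discriminant 220/9, real irrational roots 11/6 + (1/3)*sqrt(55) and 11/6 - (1/3)*sqrt(55); poles of order 2, moduli 11/6 + (1/3)*sqrt(55) and -11/6 + (1/3)*sqrt(55).
The radius of convergence is the smallest modulus among the singular points: -11/6 + (1/3)*sqrt(55).
The factor r**2 - 11*r/3 - 11/4 splits as (r - a)(r - a') with a = 11/6 - (1/3)*sqrt(55), a' = 11/6 + (1/3)*sqrt(55). At the order-2 pole a set g(r) = (r - a)^2*f(r) = [29*r/39 - 24/5] / (r - a')^2.
Order-2 pole: residue = g'(a); g'(11/6 - (1/3)*sqrt(55)) = -(12063/1573000)*sqrt(55), so the residue is -(12063/1573000)*sqrt(55).
The factor r**2 - 11*r/3 - 11/4 splits as (r - a)(r - a') with a = 11/6 + (1/3)*sqrt(55), a' = 11/6 - (1/3)*sqrt(55). At the order-2 pole a set g(r) = (r - a)^2*f(r) = [29*r/39 - 24/5] / (r - a')^2.
Order-2 pole: residue = g'(a); g'(11/6 + (1/3)*sqrt(55)) = (12063/1573000)*sqrt(55), so the residue is (12063/1573000)*sqrt(55).
List the singular points by increasing real part (a conjugate pair: the negative imaginary part first).

Radius of convergence at 0: -11/6 + (1/3)*sqrt(55).
At 11/6 - (1/3)*sqrt(55): a pole of order 2; residue -(12063/1573000)*sqrt(55).
At 11/6 + (1/3)*sqrt(55): a pole of order 2; residue (12063/1573000)*sqrt(55).


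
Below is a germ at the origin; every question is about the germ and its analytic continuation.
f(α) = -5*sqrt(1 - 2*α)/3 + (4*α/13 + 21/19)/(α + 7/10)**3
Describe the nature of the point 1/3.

The point is a regular point.

Denominator factors: α + 7/10 = 31/30 at α = 1/3 — none vanishes.
Branch term sqrt(1 - α/(1/2)): argument at 1/3 is 1/3, nonzero, so 1/3 is not its branch point (a point on a principal cut is still regular for the continued germ).
So the germ continues analytically to 1/3.


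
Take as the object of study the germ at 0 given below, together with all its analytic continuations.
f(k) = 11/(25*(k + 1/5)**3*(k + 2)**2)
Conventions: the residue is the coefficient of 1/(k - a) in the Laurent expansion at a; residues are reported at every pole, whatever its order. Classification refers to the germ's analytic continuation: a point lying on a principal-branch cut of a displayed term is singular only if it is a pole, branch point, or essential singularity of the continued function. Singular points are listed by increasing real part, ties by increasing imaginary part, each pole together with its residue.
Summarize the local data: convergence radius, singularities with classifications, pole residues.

Radius of convergence at 0: 1/5.
At -2: a pole of order 2; residue -275/2187.
At -1/5: a pole of order 3; residue 275/2187.

Denominator factor (k + 1/5)^3: pole of order 3 at -1/5, modulus 1/5.
Denominator factor (k + 2)^2: pole of order 2 at -2, modulus 2.
The radius of convergence is the smallest modulus among the singular points: 1/5.
At the order-2 pole -2 set g(k) = (k - (-2))^2*f(k) = 11/(25*(k + 1/5)**3).
Order-2 pole: residue = g'(a); g'(-2) = -275/2187, so the residue is -275/2187.
At the order-3 pole -1/5 set g(k) = (k - (-1/5))^3*f(k) = 11/(25*(k + 2)**2).
Order-3 pole: residue = g''(a)/2; g''(-1/5) = 550/2187, so the residue is 275/2187.
List the singular points by increasing real part (a conjugate pair: the negative imaginary part first).


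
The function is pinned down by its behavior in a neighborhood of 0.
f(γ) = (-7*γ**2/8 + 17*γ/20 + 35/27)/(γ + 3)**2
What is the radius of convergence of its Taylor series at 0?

The radius of convergence is 3.

Denominator factor (γ + 3)^2: pole of order 2 at -3, modulus 3.
The radius of convergence is the smallest modulus among the singular points: 3.


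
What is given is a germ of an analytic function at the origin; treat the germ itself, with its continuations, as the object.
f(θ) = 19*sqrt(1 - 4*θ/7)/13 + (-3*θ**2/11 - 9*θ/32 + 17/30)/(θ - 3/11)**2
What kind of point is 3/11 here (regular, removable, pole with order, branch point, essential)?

The denominator factor θ - 3/11 vanishes at 3/11 and appears to the power 2; the numerator there equals 300067/638880, nonzero, and no other factor vanishes.
The branch terms are analytic at this point.
Hence a pole whose order is the multiplicity, 2.

The point is a pole of order 2.


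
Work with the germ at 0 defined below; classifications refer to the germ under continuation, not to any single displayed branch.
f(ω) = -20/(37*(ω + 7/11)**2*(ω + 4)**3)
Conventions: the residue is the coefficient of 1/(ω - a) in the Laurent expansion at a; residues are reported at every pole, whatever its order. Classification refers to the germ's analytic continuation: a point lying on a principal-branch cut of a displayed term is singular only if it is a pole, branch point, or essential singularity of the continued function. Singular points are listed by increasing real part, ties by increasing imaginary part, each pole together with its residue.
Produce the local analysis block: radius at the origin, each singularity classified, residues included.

Denominator factor (ω + 4)^3: pole of order 3 at -4, modulus 4.
Denominator factor (ω + 7/11)^2: pole of order 2 at -7/11, modulus 7/11.
The radius of convergence is the smallest modulus among the singular points: 7/11.
At the order-3 pole -4 set g(ω) = (ω - (-4))^3*f(ω) = -20/(37*(ω + 7/11)**2).
Order-3 pole: residue = g''(a)/2; g''(-4) = -1756920/69343957, so the residue is -878460/69343957.
At the order-2 pole -7/11 set g(ω) = (ω - (-7/11))^2*f(ω) = -20/(37*(ω + 4)**3).
Order-2 pole: residue = g'(a); g'(-7/11) = 878460/69343957, so the residue is 878460/69343957.
List the singular points by increasing real part (a conjugate pair: the negative imaginary part first).

Radius of convergence at 0: 7/11.
At -4: a pole of order 3; residue -878460/69343957.
At -7/11: a pole of order 2; residue 878460/69343957.
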